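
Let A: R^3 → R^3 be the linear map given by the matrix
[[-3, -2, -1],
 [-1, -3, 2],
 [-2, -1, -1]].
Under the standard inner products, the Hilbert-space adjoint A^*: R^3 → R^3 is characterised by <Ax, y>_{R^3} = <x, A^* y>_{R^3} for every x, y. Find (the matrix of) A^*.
A^* = A^T =
[[-3, -1, -2],
 [-2, -3, -1],
 [-1, 2, -1]]

For real matrices with standard dot products, the defining identity <Ax, y> = <x, A^* y> gives (Ax)^T y = x^T (A^*) y, i.e. x^T A^T y = x^T (A^*) y. Since this holds for all x, y, we must have A^* = A^T. Therefore
A^* =
[[-3, -1, -2],
 [-2, -3, -1],
 [-1, 2, -1]].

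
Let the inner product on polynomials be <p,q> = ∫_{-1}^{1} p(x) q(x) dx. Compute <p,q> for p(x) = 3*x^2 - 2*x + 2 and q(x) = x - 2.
<p,q> = -40/3

Expand the product: p(x)·q(x) = 3*x^3 - 8*x^2 + 6*x - 4.
∫_{-1}^{1} of each monomial x^k gives [2/(k+1) if k even, 0 if k odd]. Integrating term-by-term (or equivalently evaluating the antiderivative F(x) = 3*x^4/4 - 8*x^3/3 + 3*x^2 - 4*x at the endpoints):
  F(1) − F(−1) = -35/12 − (125/12) = -40/3.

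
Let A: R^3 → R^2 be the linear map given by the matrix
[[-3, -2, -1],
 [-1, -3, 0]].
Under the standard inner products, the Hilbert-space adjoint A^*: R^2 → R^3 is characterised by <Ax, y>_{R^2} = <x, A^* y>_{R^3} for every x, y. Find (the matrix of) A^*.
A^* = A^T =
[[-3, -1],
 [-2, -3],
 [-1, 0]]

For real matrices with standard dot products, the defining identity <Ax, y> = <x, A^* y> gives (Ax)^T y = x^T (A^*) y, i.e. x^T A^T y = x^T (A^*) y. Since this holds for all x, y, we must have A^* = A^T. Therefore
A^* =
[[-3, -1],
 [-2, -3],
 [-1, 0]].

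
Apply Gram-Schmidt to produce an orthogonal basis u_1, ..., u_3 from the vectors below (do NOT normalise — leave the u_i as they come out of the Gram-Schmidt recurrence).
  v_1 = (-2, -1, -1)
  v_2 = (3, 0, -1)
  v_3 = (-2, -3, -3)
Orthogonal basis:
  u_1 = (-2, -1, -1)
  u_2 = (4/3, -5/6, -11/6)
  u_3 = (4/35, -4/7, 12/35)

Apply the Gram-Schmidt recurrence
  u_1 = v_1
  u_i = v_i − Σ_{j<i} ((v_i · u_j) / (u_j · u_j)) · u_j.

Step by step this gives:
  u_1 = (-2, -1, -1)
  u_2 = (4/3, -5/6, -11/6)
  u_3 = (4/35, -4/7, 12/35)

Orthogonality check:
  u_2 · u_1 = 0 (should be 0)
  u_3 · u_1 = 0 (should be 0)
  u_3 · u_2 = 0 (should be 0)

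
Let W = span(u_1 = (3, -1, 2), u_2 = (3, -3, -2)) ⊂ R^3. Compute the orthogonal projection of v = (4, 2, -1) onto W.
proj_W(v) = (120/61, -64/61, 32/61)

Set up U = [u_1 | ... | u_2] ∈ R^(3×2). The projector onto W = col(U) is P = U (U^T U)^(-1) U^T.
Compute U^T U =
  [14, 8]
  [8, 22],
and U^T v = (8, 8).
Solve U^T U · c = U^T v for the coefficients: c = (28/61, 12/61). The projection is proj_W(v) = U c.
Check: (v - proj_W(v)) · u_1 = 0  (should be 0).
Check: (v - proj_W(v)) · u_2 = 0  (should be 0).
Result: proj_W(v) = (120/61, -64/61, 32/61).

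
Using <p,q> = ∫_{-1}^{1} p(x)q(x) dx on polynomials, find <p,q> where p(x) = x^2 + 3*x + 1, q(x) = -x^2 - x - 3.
<p,q> = -166/15

Expand the product: p(x)·q(x) = -x^4 - 4*x^3 - 7*x^2 - 10*x - 3.
∫_{-1}^{1} of each monomial x^k gives [2/(k+1) if k even, 0 if k odd]. Integrating term-by-term (or equivalently evaluating the antiderivative F(x) = -x^5/5 - x^4 - 7*x^3/3 - 5*x^2 - 3*x at the endpoints):
  F(1) − F(−1) = -173/15 − (-7/15) = -166/15.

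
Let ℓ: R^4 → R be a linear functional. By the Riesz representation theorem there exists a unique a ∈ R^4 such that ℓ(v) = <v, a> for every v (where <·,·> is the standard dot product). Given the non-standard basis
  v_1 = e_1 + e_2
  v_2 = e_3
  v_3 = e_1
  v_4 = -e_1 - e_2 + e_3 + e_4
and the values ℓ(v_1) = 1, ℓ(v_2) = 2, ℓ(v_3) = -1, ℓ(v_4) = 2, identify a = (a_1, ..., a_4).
a = (-1, 2, 2, 1)

Write a = (a_1, ..., a_4) in the standard basis. For each basis vector v_i, ℓ(v_i) = <v_i, a> is a linear equation in the a_j's. Collect the n equations into a matrix system V a = ℓ, where row i of V is v_i (expressed in the standard basis). Since V is invertible (lower-triangular with 1s on the diagonal, up to permutation), solve by back-substitution:
  V =
[[1, 1, 0, 0],
 [0, 0, 1, 0],
 [1, 0, 0, 0],
 [-1, -1, 1, 1]]
  V a = (1, 2, -1, 2)
Solving gives a = (-1, 2, 2, 1).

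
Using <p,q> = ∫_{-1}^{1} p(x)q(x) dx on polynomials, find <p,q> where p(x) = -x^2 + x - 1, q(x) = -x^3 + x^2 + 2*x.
<p,q> = -2/15

Expand the product: p(x)·q(x) = x^5 - 2*x^4 + x^2 - 2*x.
∫_{-1}^{1} of each monomial x^k gives [2/(k+1) if k even, 0 if k odd]. Integrating term-by-term (or equivalently evaluating the antiderivative F(x) = x^6/6 - 2*x^5/5 + x^3/3 - x^2 at the endpoints):
  F(1) − F(−1) = -9/10 − (-23/30) = -2/15.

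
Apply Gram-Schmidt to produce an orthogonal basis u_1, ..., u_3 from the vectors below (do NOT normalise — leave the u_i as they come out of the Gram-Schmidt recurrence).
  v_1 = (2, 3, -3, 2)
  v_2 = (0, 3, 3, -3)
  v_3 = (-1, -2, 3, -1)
Orthogonal basis:
  u_1 = (2, 3, -3, 2)
  u_2 = (6/13, 48/13, 30/13, -33/13)
  u_3 = (16/37, -3/74, 49/74, 23/37)

Apply the Gram-Schmidt recurrence
  u_1 = v_1
  u_i = v_i − Σ_{j<i} ((v_i · u_j) / (u_j · u_j)) · u_j.

Step by step this gives:
  u_1 = (2, 3, -3, 2)
  u_2 = (6/13, 48/13, 30/13, -33/13)
  u_3 = (16/37, -3/74, 49/74, 23/37)

Orthogonality check:
  u_2 · u_1 = 0 (should be 0)
  u_3 · u_1 = 0 (should be 0)
  u_3 · u_2 = 0 (should be 0)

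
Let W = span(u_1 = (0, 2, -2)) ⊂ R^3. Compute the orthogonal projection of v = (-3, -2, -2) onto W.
proj_W(v) = (0, 0, 0)

Set up U = [u_1 | ... | u_1] ∈ R^(3×1). The projector onto W = col(U) is P = U (U^T U)^(-1) U^T.
Compute U^T U =
  [8],
and U^T v = (0).
Solve U^T U · c = U^T v for the coefficients: c = (0). The projection is proj_W(v) = U c.
Check: (v - proj_W(v)) · u_1 = 0  (should be 0).
Result: proj_W(v) = (0, 0, 0).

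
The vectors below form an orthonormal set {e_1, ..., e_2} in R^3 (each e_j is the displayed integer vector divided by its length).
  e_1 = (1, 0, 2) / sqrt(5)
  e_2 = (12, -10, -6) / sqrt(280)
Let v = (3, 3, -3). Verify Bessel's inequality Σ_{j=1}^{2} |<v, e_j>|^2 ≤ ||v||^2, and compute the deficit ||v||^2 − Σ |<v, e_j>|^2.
Σ |<v, e_j>|^2 = 27/7; ||v||^2 = 27; deficit = 162/7

Write each e_j = u_j / sqrt(<u_j, u_j>) where u_j is the displayed integer vector. Then <v, e_j> = <v, u_j> / sqrt(<u_j, u_j>), so |<v, e_j>|^2 = <v, u_j>^2 / <u_j, u_j>.
Coefficients: <v, e_1> = -3/sqrt(5), <v, e_2> = 24/sqrt(280).
Square and sum: Σ |<v, e_j>|^2 = 27/7.
Compute ||v||^2 = v·v = 27.
Deficit = 27 − 27/7 = 162/7 ≥ 0, confirming Bessel's inequality. (The deficit equals ||v − Σ <v,e_j> e_j||^2, the squared distance from v to span{e_j}.)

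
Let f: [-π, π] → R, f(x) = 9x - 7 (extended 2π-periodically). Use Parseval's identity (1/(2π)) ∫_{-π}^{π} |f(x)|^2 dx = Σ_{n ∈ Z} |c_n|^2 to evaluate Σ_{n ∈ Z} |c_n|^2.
Σ |c_n|^2 = 27π^2 + 49

Expand and integrate term by term over [-π, π]:
  ∫ (9x)^2 dx = 81·(2π^3/3); ∫ 2·9·(-7)·x dx = 0 (odd integrand); ∫ (-7)^2 dx = 49·2π.
So (1/(2π)) ∫_{-π}^{π} (9x - 7)^2 dx = 81π^2/3 + 49 = 27π^2 + 49.
Parseval ⇒ Σ |c_n|^2 = 27π^2 + 49.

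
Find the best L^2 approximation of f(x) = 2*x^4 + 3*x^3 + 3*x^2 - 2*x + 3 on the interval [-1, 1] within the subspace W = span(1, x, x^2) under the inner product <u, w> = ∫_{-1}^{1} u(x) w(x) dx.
g(x) = 33*x^2/7 - x/5 + 99/35

The best approximation g ∈ W is the orthogonal projection of f onto W. Writing g = a_0 + a_1 x + a_2 x^2, the coefficients solve the normal equations G · a = b where
  G_{ij} = <φ_i, φ_j> and b_i = <f, φ_i>, with φ_0 = 1, φ_1 = x, φ_2 = x^2.
G =
  [2, 0, 2/3]
  [0, 2/3, 0]
  [2/3, 0, 2/5],
b = (44/5, -2/15, 132/35).
Solving gives a_0 = 99/35, a_1 = -1/5, a_2 = 33/7, so
  g(x) = 33*x^2/7 - x/5 + 99/35.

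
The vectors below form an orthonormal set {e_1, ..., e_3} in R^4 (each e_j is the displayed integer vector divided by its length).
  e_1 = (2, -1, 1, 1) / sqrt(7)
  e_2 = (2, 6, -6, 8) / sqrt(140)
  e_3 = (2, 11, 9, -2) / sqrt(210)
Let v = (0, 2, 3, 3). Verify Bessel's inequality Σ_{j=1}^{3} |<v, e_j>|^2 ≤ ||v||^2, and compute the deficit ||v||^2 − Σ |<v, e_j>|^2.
Σ |<v, e_j>|^2 = 563/42; ||v||^2 = 22; deficit = 361/42

Write each e_j = u_j / sqrt(<u_j, u_j>) where u_j is the displayed integer vector. Then <v, e_j> = <v, u_j> / sqrt(<u_j, u_j>), so |<v, e_j>|^2 = <v, u_j>^2 / <u_j, u_j>.
Coefficients: <v, e_1> = 4/sqrt(7), <v, e_2> = 18/sqrt(140), <v, e_3> = 43/sqrt(210).
Square and sum: Σ |<v, e_j>|^2 = 563/42.
Compute ||v||^2 = v·v = 22.
Deficit = 22 − 563/42 = 361/42 ≥ 0, confirming Bessel's inequality. (The deficit equals ||v − Σ <v,e_j> e_j||^2, the squared distance from v to span{e_j}.)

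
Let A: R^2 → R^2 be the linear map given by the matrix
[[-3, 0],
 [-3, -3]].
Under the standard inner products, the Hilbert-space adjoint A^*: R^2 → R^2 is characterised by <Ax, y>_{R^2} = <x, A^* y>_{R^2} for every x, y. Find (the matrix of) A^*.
A^* = A^T =
[[-3, -3],
 [0, -3]]

For real matrices with standard dot products, the defining identity <Ax, y> = <x, A^* y> gives (Ax)^T y = x^T (A^*) y, i.e. x^T A^T y = x^T (A^*) y. Since this holds for all x, y, we must have A^* = A^T. Therefore
A^* =
[[-3, -3],
 [0, -3]].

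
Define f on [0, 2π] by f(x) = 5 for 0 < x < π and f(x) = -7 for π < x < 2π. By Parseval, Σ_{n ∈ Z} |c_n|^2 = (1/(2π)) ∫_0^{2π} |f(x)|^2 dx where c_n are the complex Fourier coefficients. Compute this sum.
Σ |c_n|^2 = 37

Parseval equates the L^2 energy of f (normalised by 1/(2π)) with the ℓ^2 sum of its Fourier coefficients: (1/(2π)) ∫_0^{2π} |f|^2 = Σ |c_n|^2.
Compute the left side: (1/(2π)) [∫_0^π 5^2 dx + ∫_π^{2π} (-7)^2 dx] = (1/(2π)) · (25π + 49π) = (25 + 49)/2 = 37.
So Σ_{n ∈ Z} |c_n|^2 = 37.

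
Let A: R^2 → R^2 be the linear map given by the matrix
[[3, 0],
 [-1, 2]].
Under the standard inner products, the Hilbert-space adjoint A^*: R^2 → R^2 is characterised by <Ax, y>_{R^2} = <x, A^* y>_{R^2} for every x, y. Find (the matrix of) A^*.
A^* = A^T =
[[3, -1],
 [0, 2]]

For real matrices with standard dot products, the defining identity <Ax, y> = <x, A^* y> gives (Ax)^T y = x^T (A^*) y, i.e. x^T A^T y = x^T (A^*) y. Since this holds for all x, y, we must have A^* = A^T. Therefore
A^* =
[[3, -1],
 [0, 2]].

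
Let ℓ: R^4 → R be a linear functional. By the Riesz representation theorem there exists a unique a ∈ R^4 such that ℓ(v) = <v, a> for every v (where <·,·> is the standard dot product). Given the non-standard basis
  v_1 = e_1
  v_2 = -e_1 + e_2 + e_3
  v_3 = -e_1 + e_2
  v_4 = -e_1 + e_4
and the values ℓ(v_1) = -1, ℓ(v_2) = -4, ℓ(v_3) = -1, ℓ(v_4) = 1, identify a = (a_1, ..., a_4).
a = (-1, -2, -3, 0)

Write a = (a_1, ..., a_4) in the standard basis. For each basis vector v_i, ℓ(v_i) = <v_i, a> is a linear equation in the a_j's. Collect the n equations into a matrix system V a = ℓ, where row i of V is v_i (expressed in the standard basis). Since V is invertible (lower-triangular with 1s on the diagonal, up to permutation), solve by back-substitution:
  V =
[[1, 0, 0, 0],
 [-1, 1, 1, 0],
 [-1, 1, 0, 0],
 [-1, 0, 0, 1]]
  V a = (-1, -4, -1, 1)
Solving gives a = (-1, -2, -3, 0).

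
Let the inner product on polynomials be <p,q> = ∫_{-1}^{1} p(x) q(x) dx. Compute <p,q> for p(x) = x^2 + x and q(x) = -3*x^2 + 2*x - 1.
<p,q> = -8/15

Expand the product: p(x)·q(x) = -3*x^4 - x^3 + x^2 - x.
∫_{-1}^{1} of each monomial x^k gives [2/(k+1) if k even, 0 if k odd]. Integrating term-by-term (or equivalently evaluating the antiderivative F(x) = -3*x^5/5 - x^4/4 + x^3/3 - x^2/2 at the endpoints):
  F(1) − F(−1) = -61/60 − (-29/60) = -8/15.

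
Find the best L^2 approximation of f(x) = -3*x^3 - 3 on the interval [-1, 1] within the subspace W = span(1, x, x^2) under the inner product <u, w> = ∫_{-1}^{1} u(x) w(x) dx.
g(x) = -9*x/5 - 3

The best approximation g ∈ W is the orthogonal projection of f onto W. Writing g = a_0 + a_1 x + a_2 x^2, the coefficients solve the normal equations G · a = b where
  G_{ij} = <φ_i, φ_j> and b_i = <f, φ_i>, with φ_0 = 1, φ_1 = x, φ_2 = x^2.
G =
  [2, 0, 2/3]
  [0, 2/3, 0]
  [2/3, 0, 2/5],
b = (-6, -6/5, -2).
Solving gives a_0 = -3, a_1 = -9/5, a_2 = 0, so
  g(x) = -9*x/5 - 3.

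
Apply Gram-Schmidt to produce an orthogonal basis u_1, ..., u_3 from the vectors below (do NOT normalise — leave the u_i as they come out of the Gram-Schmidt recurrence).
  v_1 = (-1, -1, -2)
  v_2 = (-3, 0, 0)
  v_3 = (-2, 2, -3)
Orthogonal basis:
  u_1 = (-1, -1, -2)
  u_2 = (-5/2, 1/2, 1)
  u_3 = (0, 14/5, -7/5)

Apply the Gram-Schmidt recurrence
  u_1 = v_1
  u_i = v_i − Σ_{j<i} ((v_i · u_j) / (u_j · u_j)) · u_j.

Step by step this gives:
  u_1 = (-1, -1, -2)
  u_2 = (-5/2, 1/2, 1)
  u_3 = (0, 14/5, -7/5)

Orthogonality check:
  u_2 · u_1 = 0 (should be 0)
  u_3 · u_1 = 0 (should be 0)
  u_3 · u_2 = 0 (should be 0)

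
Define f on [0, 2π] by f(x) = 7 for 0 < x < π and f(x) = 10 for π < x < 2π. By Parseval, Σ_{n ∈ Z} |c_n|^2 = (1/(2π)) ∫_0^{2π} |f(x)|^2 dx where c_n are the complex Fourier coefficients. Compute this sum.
Σ |c_n|^2 = 149/2

Parseval equates the L^2 energy of f (normalised by 1/(2π)) with the ℓ^2 sum of its Fourier coefficients: (1/(2π)) ∫_0^{2π} |f|^2 = Σ |c_n|^2.
Compute the left side: (1/(2π)) [∫_0^π 7^2 dx + ∫_π^{2π} 10^2 dx] = (1/(2π)) · (49π + 100π) = (49 + 100)/2 = 149/2.
So Σ_{n ∈ Z} |c_n|^2 = 149/2.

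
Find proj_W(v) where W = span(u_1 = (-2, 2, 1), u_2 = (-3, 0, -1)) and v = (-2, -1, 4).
proj_W(v) = (-64/65, 20/13, 62/65)

Set up U = [u_1 | ... | u_2] ∈ R^(3×2). The projector onto W = col(U) is P = U (U^T U)^(-1) U^T.
Compute U^T U =
  [9, 5]
  [5, 10],
and U^T v = (6, 2).
Solve U^T U · c = U^T v for the coefficients: c = (10/13, -12/65). The projection is proj_W(v) = U c.
Check: (v - proj_W(v)) · u_1 = 0  (should be 0).
Check: (v - proj_W(v)) · u_2 = 0  (should be 0).
Result: proj_W(v) = (-64/65, 20/13, 62/65).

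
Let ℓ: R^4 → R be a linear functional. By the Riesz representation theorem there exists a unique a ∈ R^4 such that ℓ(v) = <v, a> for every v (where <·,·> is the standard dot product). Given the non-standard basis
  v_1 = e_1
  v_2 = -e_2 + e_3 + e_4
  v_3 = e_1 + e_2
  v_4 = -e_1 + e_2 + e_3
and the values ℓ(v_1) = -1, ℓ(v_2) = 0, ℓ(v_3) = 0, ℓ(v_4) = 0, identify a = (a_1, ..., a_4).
a = (-1, 1, -2, 3)

Write a = (a_1, ..., a_4) in the standard basis. For each basis vector v_i, ℓ(v_i) = <v_i, a> is a linear equation in the a_j's. Collect the n equations into a matrix system V a = ℓ, where row i of V is v_i (expressed in the standard basis). Since V is invertible (lower-triangular with 1s on the diagonal, up to permutation), solve by back-substitution:
  V =
[[1, 0, 0, 0],
 [0, -1, 1, 1],
 [1, 1, 0, 0],
 [-1, 1, 1, 0]]
  V a = (-1, 0, 0, 0)
Solving gives a = (-1, 1, -2, 3).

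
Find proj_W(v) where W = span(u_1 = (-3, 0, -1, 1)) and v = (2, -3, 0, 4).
proj_W(v) = (6/11, 0, 2/11, -2/11)

Set up U = [u_1 | ... | u_1] ∈ R^(4×1). The projector onto W = col(U) is P = U (U^T U)^(-1) U^T.
Compute U^T U =
  [11],
and U^T v = (-2).
Solve U^T U · c = U^T v for the coefficients: c = (-2/11). The projection is proj_W(v) = U c.
Check: (v - proj_W(v)) · u_1 = 0  (should be 0).
Result: proj_W(v) = (6/11, 0, 2/11, -2/11).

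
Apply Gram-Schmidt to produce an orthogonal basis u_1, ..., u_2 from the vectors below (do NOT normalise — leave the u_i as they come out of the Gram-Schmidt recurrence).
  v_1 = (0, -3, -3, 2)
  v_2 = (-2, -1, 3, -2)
Orthogonal basis:
  u_1 = (0, -3, -3, 2)
  u_2 = (-2, -26/11, 18/11, -12/11)

Apply the Gram-Schmidt recurrence
  u_1 = v_1
  u_i = v_i − Σ_{j<i} ((v_i · u_j) / (u_j · u_j)) · u_j.

Step by step this gives:
  u_1 = (0, -3, -3, 2)
  u_2 = (-2, -26/11, 18/11, -12/11)

Orthogonality check:
  u_2 · u_1 = 0 (should be 0)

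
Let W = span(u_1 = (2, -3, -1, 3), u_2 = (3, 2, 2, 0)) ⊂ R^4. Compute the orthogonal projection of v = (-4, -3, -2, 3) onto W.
proj_W(v) = (-1126/387, -1444/387, -1124/387, 160/129)

Set up U = [u_1 | ... | u_2] ∈ R^(4×2). The projector onto W = col(U) is P = U (U^T U)^(-1) U^T.
Compute U^T U =
  [23, -2]
  [-2, 17],
and U^T v = (12, -22).
Solve U^T U · c = U^T v for the coefficients: c = (160/387, -482/387). The projection is proj_W(v) = U c.
Check: (v - proj_W(v)) · u_1 = 0  (should be 0).
Check: (v - proj_W(v)) · u_2 = 0  (should be 0).
Result: proj_W(v) = (-1126/387, -1444/387, -1124/387, 160/129).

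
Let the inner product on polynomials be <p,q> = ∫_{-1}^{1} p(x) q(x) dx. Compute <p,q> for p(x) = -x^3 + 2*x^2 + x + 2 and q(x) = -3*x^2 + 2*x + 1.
<p,q> = -8/15

Expand the product: p(x)·q(x) = 3*x^5 - 8*x^4 - 2*x^2 + 5*x + 2.
∫_{-1}^{1} of each monomial x^k gives [2/(k+1) if k even, 0 if k odd]. Integrating term-by-term (or equivalently evaluating the antiderivative F(x) = x^6/2 - 8*x^5/5 - 2*x^3/3 + 5*x^2/2 + 2*x at the endpoints):
  F(1) − F(−1) = 41/15 − (49/15) = -8/15.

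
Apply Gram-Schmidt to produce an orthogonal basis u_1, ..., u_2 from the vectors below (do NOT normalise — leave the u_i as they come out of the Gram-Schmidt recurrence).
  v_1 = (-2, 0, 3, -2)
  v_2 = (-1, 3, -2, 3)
Orthogonal basis:
  u_1 = (-2, 0, 3, -2)
  u_2 = (-37/17, 3, -4/17, 31/17)

Apply the Gram-Schmidt recurrence
  u_1 = v_1
  u_i = v_i − Σ_{j<i} ((v_i · u_j) / (u_j · u_j)) · u_j.

Step by step this gives:
  u_1 = (-2, 0, 3, -2)
  u_2 = (-37/17, 3, -4/17, 31/17)

Orthogonality check:
  u_2 · u_1 = 0 (should be 0)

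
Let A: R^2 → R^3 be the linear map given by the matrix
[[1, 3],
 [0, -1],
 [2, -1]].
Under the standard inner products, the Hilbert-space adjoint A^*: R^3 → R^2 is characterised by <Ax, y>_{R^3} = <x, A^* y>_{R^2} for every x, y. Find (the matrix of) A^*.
A^* = A^T =
[[1, 0, 2],
 [3, -1, -1]]

For real matrices with standard dot products, the defining identity <Ax, y> = <x, A^* y> gives (Ax)^T y = x^T (A^*) y, i.e. x^T A^T y = x^T (A^*) y. Since this holds for all x, y, we must have A^* = A^T. Therefore
A^* =
[[1, 0, 2],
 [3, -1, -1]].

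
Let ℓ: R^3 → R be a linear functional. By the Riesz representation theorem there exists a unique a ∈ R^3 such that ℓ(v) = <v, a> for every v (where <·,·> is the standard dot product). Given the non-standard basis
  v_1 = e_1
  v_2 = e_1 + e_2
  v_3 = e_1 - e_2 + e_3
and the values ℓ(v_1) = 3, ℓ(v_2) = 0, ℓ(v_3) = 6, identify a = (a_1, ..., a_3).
a = (3, -3, 0)

Write a = (a_1, ..., a_3) in the standard basis. For each basis vector v_i, ℓ(v_i) = <v_i, a> is a linear equation in the a_j's. Collect the n equations into a matrix system V a = ℓ, where row i of V is v_i (expressed in the standard basis). Since V is invertible (lower-triangular with 1s on the diagonal, up to permutation), solve by back-substitution:
  V =
[[1, 0, 0],
 [1, 1, 0],
 [1, -1, 1]]
  V a = (3, 0, 6)
Solving gives a = (3, -3, 0).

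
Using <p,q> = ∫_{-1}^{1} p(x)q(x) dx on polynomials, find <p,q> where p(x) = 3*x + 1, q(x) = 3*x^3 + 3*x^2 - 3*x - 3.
<p,q> = -32/5

Expand the product: p(x)·q(x) = 9*x^4 + 12*x^3 - 6*x^2 - 12*x - 3.
∫_{-1}^{1} of each monomial x^k gives [2/(k+1) if k even, 0 if k odd]. Integrating term-by-term (or equivalently evaluating the antiderivative F(x) = 9*x^5/5 + 3*x^4 - 2*x^3 - 6*x^2 - 3*x at the endpoints):
  F(1) − F(−1) = -31/5 − (1/5) = -32/5.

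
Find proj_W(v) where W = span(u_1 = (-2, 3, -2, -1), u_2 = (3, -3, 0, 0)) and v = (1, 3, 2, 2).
proj_W(v) = (-15/11, 7/11, 16/11, 8/11)

Set up U = [u_1 | ... | u_2] ∈ R^(4×2). The projector onto W = col(U) is P = U (U^T U)^(-1) U^T.
Compute U^T U =
  [18, -15]
  [-15, 18],
and U^T v = (1, -6).
Solve U^T U · c = U^T v for the coefficients: c = (-8/11, -31/33). The projection is proj_W(v) = U c.
Check: (v - proj_W(v)) · u_1 = 0  (should be 0).
Check: (v - proj_W(v)) · u_2 = 0  (should be 0).
Result: proj_W(v) = (-15/11, 7/11, 16/11, 8/11).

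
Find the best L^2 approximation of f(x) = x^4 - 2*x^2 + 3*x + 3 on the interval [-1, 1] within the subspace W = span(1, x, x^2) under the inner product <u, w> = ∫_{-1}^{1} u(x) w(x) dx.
g(x) = -8*x^2/7 + 3*x + 102/35

The best approximation g ∈ W is the orthogonal projection of f onto W. Writing g = a_0 + a_1 x + a_2 x^2, the coefficients solve the normal equations G · a = b where
  G_{ij} = <φ_i, φ_j> and b_i = <f, φ_i>, with φ_0 = 1, φ_1 = x, φ_2 = x^2.
G =
  [2, 0, 2/3]
  [0, 2/3, 0]
  [2/3, 0, 2/5],
b = (76/15, 2, 52/35).
Solving gives a_0 = 102/35, a_1 = 3, a_2 = -8/7, so
  g(x) = -8*x^2/7 + 3*x + 102/35.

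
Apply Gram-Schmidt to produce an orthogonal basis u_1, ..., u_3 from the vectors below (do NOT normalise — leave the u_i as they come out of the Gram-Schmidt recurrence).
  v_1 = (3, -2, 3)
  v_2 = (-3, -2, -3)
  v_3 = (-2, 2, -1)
Orthogonal basis:
  u_1 = (3, -2, 3)
  u_2 = (-12/11, -36/11, -12/11)
  u_3 = (-1/2, 0, 1/2)

Apply the Gram-Schmidt recurrence
  u_1 = v_1
  u_i = v_i − Σ_{j<i} ((v_i · u_j) / (u_j · u_j)) · u_j.

Step by step this gives:
  u_1 = (3, -2, 3)
  u_2 = (-12/11, -36/11, -12/11)
  u_3 = (-1/2, 0, 1/2)

Orthogonality check:
  u_2 · u_1 = 0 (should be 0)
  u_3 · u_1 = 0 (should be 0)
  u_3 · u_2 = 0 (should be 0)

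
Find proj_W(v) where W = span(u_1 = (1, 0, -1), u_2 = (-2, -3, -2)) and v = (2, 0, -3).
proj_W(v) = (77/34, -6/17, -93/34)

Set up U = [u_1 | ... | u_2] ∈ R^(3×2). The projector onto W = col(U) is P = U (U^T U)^(-1) U^T.
Compute U^T U =
  [2, 0]
  [0, 17],
and U^T v = (5, 2).
Solve U^T U · c = U^T v for the coefficients: c = (5/2, 2/17). The projection is proj_W(v) = U c.
Check: (v - proj_W(v)) · u_1 = 0  (should be 0).
Check: (v - proj_W(v)) · u_2 = 0  (should be 0).
Result: proj_W(v) = (77/34, -6/17, -93/34).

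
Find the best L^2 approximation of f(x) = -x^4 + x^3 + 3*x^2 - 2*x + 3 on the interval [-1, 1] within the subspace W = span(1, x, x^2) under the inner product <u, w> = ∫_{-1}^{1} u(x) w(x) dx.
g(x) = 15*x^2/7 - 7*x/5 + 108/35

The best approximation g ∈ W is the orthogonal projection of f onto W. Writing g = a_0 + a_1 x + a_2 x^2, the coefficients solve the normal equations G · a = b where
  G_{ij} = <φ_i, φ_j> and b_i = <f, φ_i>, with φ_0 = 1, φ_1 = x, φ_2 = x^2.
G =
  [2, 0, 2/3]
  [0, 2/3, 0]
  [2/3, 0, 2/5],
b = (38/5, -14/15, 102/35).
Solving gives a_0 = 108/35, a_1 = -7/5, a_2 = 15/7, so
  g(x) = 15*x^2/7 - 7*x/5 + 108/35.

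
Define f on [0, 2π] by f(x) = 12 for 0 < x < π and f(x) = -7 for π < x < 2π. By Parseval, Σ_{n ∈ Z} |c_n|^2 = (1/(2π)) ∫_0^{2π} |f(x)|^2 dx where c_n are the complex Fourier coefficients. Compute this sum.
Σ |c_n|^2 = 193/2

Parseval equates the L^2 energy of f (normalised by 1/(2π)) with the ℓ^2 sum of its Fourier coefficients: (1/(2π)) ∫_0^{2π} |f|^2 = Σ |c_n|^2.
Compute the left side: (1/(2π)) [∫_0^π 12^2 dx + ∫_π^{2π} (-7)^2 dx] = (1/(2π)) · (144π + 49π) = (144 + 49)/2 = 193/2.
So Σ_{n ∈ Z} |c_n|^2 = 193/2.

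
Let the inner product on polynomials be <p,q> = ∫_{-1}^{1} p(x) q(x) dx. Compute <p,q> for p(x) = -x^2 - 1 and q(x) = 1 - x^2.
<p,q> = -8/5

Expand the product: p(x)·q(x) = x^4 - 1.
∫_{-1}^{1} of each monomial x^k gives [2/(k+1) if k even, 0 if k odd]. Integrating term-by-term (or equivalently evaluating the antiderivative F(x) = x^5/5 - x at the endpoints):
  F(1) − F(−1) = -4/5 − (4/5) = -8/5.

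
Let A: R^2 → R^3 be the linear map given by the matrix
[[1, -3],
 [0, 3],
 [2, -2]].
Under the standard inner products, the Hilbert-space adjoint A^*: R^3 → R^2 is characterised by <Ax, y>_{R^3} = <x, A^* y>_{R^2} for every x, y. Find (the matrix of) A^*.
A^* = A^T =
[[1, 0, 2],
 [-3, 3, -2]]

For real matrices with standard dot products, the defining identity <Ax, y> = <x, A^* y> gives (Ax)^T y = x^T (A^*) y, i.e. x^T A^T y = x^T (A^*) y. Since this holds for all x, y, we must have A^* = A^T. Therefore
A^* =
[[1, 0, 2],
 [-3, 3, -2]].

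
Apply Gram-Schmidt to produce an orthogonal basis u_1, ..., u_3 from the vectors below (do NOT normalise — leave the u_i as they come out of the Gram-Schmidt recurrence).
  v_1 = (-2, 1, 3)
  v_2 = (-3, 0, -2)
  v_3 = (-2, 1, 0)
Orthogonal basis:
  u_1 = (-2, 1, 3)
  u_2 = (-3, 0, -2)
  u_3 = (9/91, 9/14, -27/182)

Apply the Gram-Schmidt recurrence
  u_1 = v_1
  u_i = v_i − Σ_{j<i} ((v_i · u_j) / (u_j · u_j)) · u_j.

Step by step this gives:
  u_1 = (-2, 1, 3)
  u_2 = (-3, 0, -2)
  u_3 = (9/91, 9/14, -27/182)

Orthogonality check:
  u_2 · u_1 = 0 (should be 0)
  u_3 · u_1 = 0 (should be 0)
  u_3 · u_2 = 0 (should be 0)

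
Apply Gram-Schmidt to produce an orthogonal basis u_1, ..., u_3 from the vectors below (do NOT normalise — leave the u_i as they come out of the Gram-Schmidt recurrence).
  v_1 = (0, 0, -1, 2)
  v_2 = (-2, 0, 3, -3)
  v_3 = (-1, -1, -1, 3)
Orthogonal basis:
  u_1 = (0, 0, -1, 2)
  u_2 = (-2, 0, 6/5, 3/5)
  u_3 = (-3/29, -1, -4/29, -2/29)

Apply the Gram-Schmidt recurrence
  u_1 = v_1
  u_i = v_i − Σ_{j<i} ((v_i · u_j) / (u_j · u_j)) · u_j.

Step by step this gives:
  u_1 = (0, 0, -1, 2)
  u_2 = (-2, 0, 6/5, 3/5)
  u_3 = (-3/29, -1, -4/29, -2/29)

Orthogonality check:
  u_2 · u_1 = 0 (should be 0)
  u_3 · u_1 = 0 (should be 0)
  u_3 · u_2 = 0 (should be 0)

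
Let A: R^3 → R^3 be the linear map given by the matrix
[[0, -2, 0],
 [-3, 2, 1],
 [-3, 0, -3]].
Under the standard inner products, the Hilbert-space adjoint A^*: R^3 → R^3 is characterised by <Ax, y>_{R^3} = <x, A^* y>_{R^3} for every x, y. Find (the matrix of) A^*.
A^* = A^T =
[[0, -3, -3],
 [-2, 2, 0],
 [0, 1, -3]]

For real matrices with standard dot products, the defining identity <Ax, y> = <x, A^* y> gives (Ax)^T y = x^T (A^*) y, i.e. x^T A^T y = x^T (A^*) y. Since this holds for all x, y, we must have A^* = A^T. Therefore
A^* =
[[0, -3, -3],
 [-2, 2, 0],
 [0, 1, -3]].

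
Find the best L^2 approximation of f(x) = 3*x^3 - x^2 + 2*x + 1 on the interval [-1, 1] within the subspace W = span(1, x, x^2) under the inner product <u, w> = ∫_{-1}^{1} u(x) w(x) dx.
g(x) = -x^2 + 19*x/5 + 1

The best approximation g ∈ W is the orthogonal projection of f onto W. Writing g = a_0 + a_1 x + a_2 x^2, the coefficients solve the normal equations G · a = b where
  G_{ij} = <φ_i, φ_j> and b_i = <f, φ_i>, with φ_0 = 1, φ_1 = x, φ_2 = x^2.
G =
  [2, 0, 2/3]
  [0, 2/3, 0]
  [2/3, 0, 2/5],
b = (4/3, 38/15, 4/15).
Solving gives a_0 = 1, a_1 = 19/5, a_2 = -1, so
  g(x) = -x^2 + 19*x/5 + 1.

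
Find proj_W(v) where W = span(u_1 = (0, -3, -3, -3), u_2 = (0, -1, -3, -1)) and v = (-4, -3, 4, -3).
proj_W(v) = (0, -3, 4, -3)

Set up U = [u_1 | ... | u_2] ∈ R^(4×2). The projector onto W = col(U) is P = U (U^T U)^(-1) U^T.
Compute U^T U =
  [27, 15]
  [15, 11],
and U^T v = (6, -6).
Solve U^T U · c = U^T v for the coefficients: c = (13/6, -7/2). The projection is proj_W(v) = U c.
Check: (v - proj_W(v)) · u_1 = 0  (should be 0).
Check: (v - proj_W(v)) · u_2 = 0  (should be 0).
Result: proj_W(v) = (0, -3, 4, -3).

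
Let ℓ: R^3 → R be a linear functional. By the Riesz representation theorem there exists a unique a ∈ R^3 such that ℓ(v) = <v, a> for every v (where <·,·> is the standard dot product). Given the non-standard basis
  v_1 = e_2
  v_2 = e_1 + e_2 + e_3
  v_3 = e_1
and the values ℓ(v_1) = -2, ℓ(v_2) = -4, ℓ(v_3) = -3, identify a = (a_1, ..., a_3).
a = (-3, -2, 1)

Write a = (a_1, ..., a_3) in the standard basis. For each basis vector v_i, ℓ(v_i) = <v_i, a> is a linear equation in the a_j's. Collect the n equations into a matrix system V a = ℓ, where row i of V is v_i (expressed in the standard basis). Since V is invertible (lower-triangular with 1s on the diagonal, up to permutation), solve by back-substitution:
  V =
[[0, 1, 0],
 [1, 1, 1],
 [1, 0, 0]]
  V a = (-2, -4, -3)
Solving gives a = (-3, -2, 1).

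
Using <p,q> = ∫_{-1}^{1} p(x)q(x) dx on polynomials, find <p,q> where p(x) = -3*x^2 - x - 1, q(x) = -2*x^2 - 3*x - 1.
<p,q> = 146/15

Expand the product: p(x)·q(x) = 6*x^4 + 11*x^3 + 8*x^2 + 4*x + 1.
∫_{-1}^{1} of each monomial x^k gives [2/(k+1) if k even, 0 if k odd]. Integrating term-by-term (or equivalently evaluating the antiderivative F(x) = 6*x^5/5 + 11*x^4/4 + 8*x^3/3 + 2*x^2 + x at the endpoints):
  F(1) − F(−1) = 577/60 − (-7/60) = 146/15.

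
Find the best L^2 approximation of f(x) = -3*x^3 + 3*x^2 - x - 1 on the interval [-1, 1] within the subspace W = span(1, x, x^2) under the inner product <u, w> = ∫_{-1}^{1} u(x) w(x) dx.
g(x) = 3*x^2 - 14*x/5 - 1

The best approximation g ∈ W is the orthogonal projection of f onto W. Writing g = a_0 + a_1 x + a_2 x^2, the coefficients solve the normal equations G · a = b where
  G_{ij} = <φ_i, φ_j> and b_i = <f, φ_i>, with φ_0 = 1, φ_1 = x, φ_2 = x^2.
G =
  [2, 0, 2/3]
  [0, 2/3, 0]
  [2/3, 0, 2/5],
b = (0, -28/15, 8/15).
Solving gives a_0 = -1, a_1 = -14/5, a_2 = 3, so
  g(x) = 3*x^2 - 14*x/5 - 1.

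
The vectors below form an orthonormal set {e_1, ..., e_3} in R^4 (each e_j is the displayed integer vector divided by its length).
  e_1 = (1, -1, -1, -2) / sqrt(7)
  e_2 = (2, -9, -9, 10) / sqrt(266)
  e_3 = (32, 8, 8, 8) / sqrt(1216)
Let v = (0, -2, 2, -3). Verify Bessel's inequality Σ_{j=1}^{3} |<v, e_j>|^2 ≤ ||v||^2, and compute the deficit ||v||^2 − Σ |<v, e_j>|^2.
Σ |<v, e_j>|^2 = 9; ||v||^2 = 17; deficit = 8

Write each e_j = u_j / sqrt(<u_j, u_j>) where u_j is the displayed integer vector. Then <v, e_j> = <v, u_j> / sqrt(<u_j, u_j>), so |<v, e_j>|^2 = <v, u_j>^2 / <u_j, u_j>.
Coefficients: <v, e_1> = 6/sqrt(7), <v, e_2> = -30/sqrt(266), <v, e_3> = -24/sqrt(1216).
Square and sum: Σ |<v, e_j>|^2 = 9.
Compute ||v||^2 = v·v = 17.
Deficit = 17 − 9 = 8 ≥ 0, confirming Bessel's inequality. (The deficit equals ||v − Σ <v,e_j> e_j||^2, the squared distance from v to span{e_j}.)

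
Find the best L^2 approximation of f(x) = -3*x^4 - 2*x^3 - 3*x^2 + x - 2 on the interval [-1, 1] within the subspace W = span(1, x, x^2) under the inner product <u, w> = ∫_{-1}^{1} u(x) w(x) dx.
g(x) = -39*x^2/7 - x/5 - 61/35

The best approximation g ∈ W is the orthogonal projection of f onto W. Writing g = a_0 + a_1 x + a_2 x^2, the coefficients solve the normal equations G · a = b where
  G_{ij} = <φ_i, φ_j> and b_i = <f, φ_i>, with φ_0 = 1, φ_1 = x, φ_2 = x^2.
G =
  [2, 0, 2/3]
  [0, 2/3, 0]
  [2/3, 0, 2/5],
b = (-36/5, -2/15, -356/105).
Solving gives a_0 = -61/35, a_1 = -1/5, a_2 = -39/7, so
  g(x) = -39*x^2/7 - x/5 - 61/35.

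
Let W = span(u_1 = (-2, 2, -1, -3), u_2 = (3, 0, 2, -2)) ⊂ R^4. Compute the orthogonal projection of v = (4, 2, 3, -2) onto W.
proj_W(v) = (564/151, 27/151, 761/302, -869/302)

Set up U = [u_1 | ... | u_2] ∈ R^(4×2). The projector onto W = col(U) is P = U (U^T U)^(-1) U^T.
Compute U^T U =
  [18, -2]
  [-2, 17],
and U^T v = (-1, 22).
Solve U^T U · c = U^T v for the coefficients: c = (27/302, 197/151). The projection is proj_W(v) = U c.
Check: (v - proj_W(v)) · u_1 = 0  (should be 0).
Check: (v - proj_W(v)) · u_2 = 0  (should be 0).
Result: proj_W(v) = (564/151, 27/151, 761/302, -869/302).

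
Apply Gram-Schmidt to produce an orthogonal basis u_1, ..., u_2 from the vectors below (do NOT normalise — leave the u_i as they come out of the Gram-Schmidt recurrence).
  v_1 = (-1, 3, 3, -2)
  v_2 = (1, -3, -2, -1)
Orthogonal basis:
  u_1 = (-1, 3, 3, -2)
  u_2 = (9/23, -27/23, -4/23, -51/23)

Apply the Gram-Schmidt recurrence
  u_1 = v_1
  u_i = v_i − Σ_{j<i} ((v_i · u_j) / (u_j · u_j)) · u_j.

Step by step this gives:
  u_1 = (-1, 3, 3, -2)
  u_2 = (9/23, -27/23, -4/23, -51/23)

Orthogonality check:
  u_2 · u_1 = 0 (should be 0)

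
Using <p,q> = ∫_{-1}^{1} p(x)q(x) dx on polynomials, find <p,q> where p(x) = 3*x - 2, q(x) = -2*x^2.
<p,q> = 8/3

Expand the product: p(x)·q(x) = -6*x^3 + 4*x^2.
∫_{-1}^{1} of each monomial x^k gives [2/(k+1) if k even, 0 if k odd]. Integrating term-by-term (or equivalently evaluating the antiderivative F(x) = -3*x^4/2 + 4*x^3/3 at the endpoints):
  F(1) − F(−1) = -1/6 − (-17/6) = 8/3.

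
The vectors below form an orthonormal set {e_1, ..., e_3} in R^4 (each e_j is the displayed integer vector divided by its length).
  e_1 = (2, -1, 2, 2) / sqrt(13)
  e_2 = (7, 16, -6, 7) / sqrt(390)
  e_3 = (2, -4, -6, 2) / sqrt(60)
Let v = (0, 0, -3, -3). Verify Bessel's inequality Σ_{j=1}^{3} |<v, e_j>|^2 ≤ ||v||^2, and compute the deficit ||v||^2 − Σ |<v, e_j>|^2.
Σ |<v, e_j>|^2 = 27/2; ||v||^2 = 18; deficit = 9/2

Write each e_j = u_j / sqrt(<u_j, u_j>) where u_j is the displayed integer vector. Then <v, e_j> = <v, u_j> / sqrt(<u_j, u_j>), so |<v, e_j>|^2 = <v, u_j>^2 / <u_j, u_j>.
Coefficients: <v, e_1> = -12/sqrt(13), <v, e_2> = -3/sqrt(390), <v, e_3> = 12/sqrt(60).
Square and sum: Σ |<v, e_j>|^2 = 27/2.
Compute ||v||^2 = v·v = 18.
Deficit = 18 − 27/2 = 9/2 ≥ 0, confirming Bessel's inequality. (The deficit equals ||v − Σ <v,e_j> e_j||^2, the squared distance from v to span{e_j}.)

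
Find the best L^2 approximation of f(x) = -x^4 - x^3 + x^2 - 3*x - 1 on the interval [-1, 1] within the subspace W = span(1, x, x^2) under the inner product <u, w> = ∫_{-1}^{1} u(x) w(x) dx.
g(x) = x^2/7 - 18*x/5 - 32/35

The best approximation g ∈ W is the orthogonal projection of f onto W. Writing g = a_0 + a_1 x + a_2 x^2, the coefficients solve the normal equations G · a = b where
  G_{ij} = <φ_i, φ_j> and b_i = <f, φ_i>, with φ_0 = 1, φ_1 = x, φ_2 = x^2.
G =
  [2, 0, 2/3]
  [0, 2/3, 0]
  [2/3, 0, 2/5],
b = (-26/15, -12/5, -58/105).
Solving gives a_0 = -32/35, a_1 = -18/5, a_2 = 1/7, so
  g(x) = x^2/7 - 18*x/5 - 32/35.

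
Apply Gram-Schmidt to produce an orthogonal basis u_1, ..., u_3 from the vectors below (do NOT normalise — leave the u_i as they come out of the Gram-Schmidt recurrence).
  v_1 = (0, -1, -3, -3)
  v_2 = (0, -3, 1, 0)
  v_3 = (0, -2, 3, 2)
Orthogonal basis:
  u_1 = (0, -1, -3, -3)
  u_2 = (0, -3, 1, 0)
  u_3 = (0, 3/190, 9/190, -1/19)

Apply the Gram-Schmidt recurrence
  u_1 = v_1
  u_i = v_i − Σ_{j<i} ((v_i · u_j) / (u_j · u_j)) · u_j.

Step by step this gives:
  u_1 = (0, -1, -3, -3)
  u_2 = (0, -3, 1, 0)
  u_3 = (0, 3/190, 9/190, -1/19)

Orthogonality check:
  u_2 · u_1 = 0 (should be 0)
  u_3 · u_1 = 0 (should be 0)
  u_3 · u_2 = 0 (should be 0)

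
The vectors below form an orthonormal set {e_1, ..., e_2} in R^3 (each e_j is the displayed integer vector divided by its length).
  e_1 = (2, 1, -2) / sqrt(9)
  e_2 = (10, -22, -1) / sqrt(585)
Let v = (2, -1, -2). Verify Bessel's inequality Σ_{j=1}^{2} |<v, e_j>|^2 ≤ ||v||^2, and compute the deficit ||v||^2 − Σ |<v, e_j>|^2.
Σ |<v, e_j>|^2 = 569/65; ||v||^2 = 9; deficit = 16/65

Write each e_j = u_j / sqrt(<u_j, u_j>) where u_j is the displayed integer vector. Then <v, e_j> = <v, u_j> / sqrt(<u_j, u_j>), so |<v, e_j>|^2 = <v, u_j>^2 / <u_j, u_j>.
Coefficients: <v, e_1> = 7/sqrt(9), <v, e_2> = 44/sqrt(585).
Square and sum: Σ |<v, e_j>|^2 = 569/65.
Compute ||v||^2 = v·v = 9.
Deficit = 9 − 569/65 = 16/65 ≥ 0, confirming Bessel's inequality. (The deficit equals ||v − Σ <v,e_j> e_j||^2, the squared distance from v to span{e_j}.)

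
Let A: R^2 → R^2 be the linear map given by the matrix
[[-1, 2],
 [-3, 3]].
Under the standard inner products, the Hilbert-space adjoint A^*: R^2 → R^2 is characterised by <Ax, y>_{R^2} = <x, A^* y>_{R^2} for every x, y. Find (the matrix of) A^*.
A^* = A^T =
[[-1, -3],
 [2, 3]]

For real matrices with standard dot products, the defining identity <Ax, y> = <x, A^* y> gives (Ax)^T y = x^T (A^*) y, i.e. x^T A^T y = x^T (A^*) y. Since this holds for all x, y, we must have A^* = A^T. Therefore
A^* =
[[-1, -3],
 [2, 3]].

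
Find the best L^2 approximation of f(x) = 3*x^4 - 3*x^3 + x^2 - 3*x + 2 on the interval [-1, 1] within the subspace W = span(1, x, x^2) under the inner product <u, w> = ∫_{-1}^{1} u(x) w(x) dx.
g(x) = 25*x^2/7 - 24*x/5 + 61/35

The best approximation g ∈ W is the orthogonal projection of f onto W. Writing g = a_0 + a_1 x + a_2 x^2, the coefficients solve the normal equations G · a = b where
  G_{ij} = <φ_i, φ_j> and b_i = <f, φ_i>, with φ_0 = 1, φ_1 = x, φ_2 = x^2.
G =
  [2, 0, 2/3]
  [0, 2/3, 0]
  [2/3, 0, 2/5],
b = (88/15, -16/5, 272/105).
Solving gives a_0 = 61/35, a_1 = -24/5, a_2 = 25/7, so
  g(x) = 25*x^2/7 - 24*x/5 + 61/35.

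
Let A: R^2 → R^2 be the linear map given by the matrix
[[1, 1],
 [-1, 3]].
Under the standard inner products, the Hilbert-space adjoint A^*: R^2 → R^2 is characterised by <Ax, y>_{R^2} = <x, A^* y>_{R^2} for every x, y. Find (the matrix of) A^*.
A^* = A^T =
[[1, -1],
 [1, 3]]

For real matrices with standard dot products, the defining identity <Ax, y> = <x, A^* y> gives (Ax)^T y = x^T (A^*) y, i.e. x^T A^T y = x^T (A^*) y. Since this holds for all x, y, we must have A^* = A^T. Therefore
A^* =
[[1, -1],
 [1, 3]].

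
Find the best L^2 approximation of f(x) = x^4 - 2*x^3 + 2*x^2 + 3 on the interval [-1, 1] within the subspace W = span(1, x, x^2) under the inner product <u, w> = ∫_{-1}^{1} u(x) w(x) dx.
g(x) = 20*x^2/7 - 6*x/5 + 102/35

The best approximation g ∈ W is the orthogonal projection of f onto W. Writing g = a_0 + a_1 x + a_2 x^2, the coefficients solve the normal equations G · a = b where
  G_{ij} = <φ_i, φ_j> and b_i = <f, φ_i>, with φ_0 = 1, φ_1 = x, φ_2 = x^2.
G =
  [2, 0, 2/3]
  [0, 2/3, 0]
  [2/3, 0, 2/5],
b = (116/15, -4/5, 108/35).
Solving gives a_0 = 102/35, a_1 = -6/5, a_2 = 20/7, so
  g(x) = 20*x^2/7 - 6*x/5 + 102/35.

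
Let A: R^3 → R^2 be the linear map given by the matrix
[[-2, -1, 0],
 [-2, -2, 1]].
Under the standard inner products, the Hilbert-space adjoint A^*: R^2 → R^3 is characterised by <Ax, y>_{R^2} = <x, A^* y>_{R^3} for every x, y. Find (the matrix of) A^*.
A^* = A^T =
[[-2, -2],
 [-1, -2],
 [0, 1]]

For real matrices with standard dot products, the defining identity <Ax, y> = <x, A^* y> gives (Ax)^T y = x^T (A^*) y, i.e. x^T A^T y = x^T (A^*) y. Since this holds for all x, y, we must have A^* = A^T. Therefore
A^* =
[[-2, -2],
 [-1, -2],
 [0, 1]].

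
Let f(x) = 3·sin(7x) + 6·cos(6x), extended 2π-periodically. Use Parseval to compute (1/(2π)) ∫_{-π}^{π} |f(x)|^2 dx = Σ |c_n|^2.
Σ |c_n|^2 = 45/2

Expand |f|^2 and use orthogonality of {sin(nx), cos(mx)} on [-π, π]:
  ∫_{-π}^{π} sin(nx)^2 dx = π, ∫ cos(mx)^2 dx = π, and cross terms integrate to 0.
So ∫_{-π}^{π} f(x)^2 dx = 3^2 · π + 6^2 · π = (9 + 36)π.
Divide by 2π: (9 + 36)/2 = 45/2.
By Parseval, this equals Σ |c_n|^2.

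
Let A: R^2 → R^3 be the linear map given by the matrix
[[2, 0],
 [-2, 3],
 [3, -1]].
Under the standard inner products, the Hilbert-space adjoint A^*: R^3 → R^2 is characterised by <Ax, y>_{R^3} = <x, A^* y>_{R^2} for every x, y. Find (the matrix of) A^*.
A^* = A^T =
[[2, -2, 3],
 [0, 3, -1]]

For real matrices with standard dot products, the defining identity <Ax, y> = <x, A^* y> gives (Ax)^T y = x^T (A^*) y, i.e. x^T A^T y = x^T (A^*) y. Since this holds for all x, y, we must have A^* = A^T. Therefore
A^* =
[[2, -2, 3],
 [0, 3, -1]].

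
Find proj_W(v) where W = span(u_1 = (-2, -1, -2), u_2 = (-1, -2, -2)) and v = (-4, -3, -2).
proj_W(v) = (-52/17, -35/17, -58/17)

Set up U = [u_1 | ... | u_2] ∈ R^(3×2). The projector onto W = col(U) is P = U (U^T U)^(-1) U^T.
Compute U^T U =
  [9, 8]
  [8, 9],
and U^T v = (15, 14).
Solve U^T U · c = U^T v for the coefficients: c = (23/17, 6/17). The projection is proj_W(v) = U c.
Check: (v - proj_W(v)) · u_1 = 0  (should be 0).
Check: (v - proj_W(v)) · u_2 = 0  (should be 0).
Result: proj_W(v) = (-52/17, -35/17, -58/17).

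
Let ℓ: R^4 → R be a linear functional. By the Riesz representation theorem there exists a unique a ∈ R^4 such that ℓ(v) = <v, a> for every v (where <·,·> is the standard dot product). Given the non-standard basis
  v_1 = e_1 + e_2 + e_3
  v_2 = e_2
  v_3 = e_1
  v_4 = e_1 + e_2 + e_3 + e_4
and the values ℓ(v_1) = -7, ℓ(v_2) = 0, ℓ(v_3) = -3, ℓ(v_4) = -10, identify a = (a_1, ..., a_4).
a = (-3, 0, -4, -3)

Write a = (a_1, ..., a_4) in the standard basis. For each basis vector v_i, ℓ(v_i) = <v_i, a> is a linear equation in the a_j's. Collect the n equations into a matrix system V a = ℓ, where row i of V is v_i (expressed in the standard basis). Since V is invertible (lower-triangular with 1s on the diagonal, up to permutation), solve by back-substitution:
  V =
[[1, 1, 1, 0],
 [0, 1, 0, 0],
 [1, 0, 0, 0],
 [1, 1, 1, 1]]
  V a = (-7, 0, -3, -10)
Solving gives a = (-3, 0, -4, -3).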